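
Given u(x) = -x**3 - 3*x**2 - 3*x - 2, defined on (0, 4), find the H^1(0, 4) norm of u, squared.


||u||_{H^1}^2 = 598492/35

The H^1 norm (squared) on an interval (0, L) is
  ||u||_{H^1}^2 = ∫_0^L u(x)^2 dx + ∫_0^L u'(x)^2 dx.
Compute u'(x) = -3*x**2 - 6*x - 3.
Then u(x)^2 = x**6 + 6*x**5 + 15*x**4 + 22*x**3 + 21*x**2 + 12*x + 4 and u'(x)^2 = 9*x**4 + 36*x**3 + 54*x**2 + 36*x + 9.
Integrate each monomial from 0 to 4 using ∫_0^4 c·x^n dx = c·4^(n+1)/(n+1):
  ∫_0^4 u(x)^2 dx = ∫_0^4 (x^6 + 6*x^5 + 15*x^4 + 22*x^3 + 21*x^2 + 12*x + 4) dx. Term by term:
    ∫_0^4 x^6 dx = 16384/7;  ∫_0^4 6*x^5 dx = 4096;  ∫_0^4 15*x^4 dx = 3072;
    ∫_0^4 22*x^3 dx = 1408;  ∫_0^4 21*x^2 dx = 448;  ∫_0^4 12*x dx = 96;
    ∫_0^4 4 dx = 16.
  Sum: 16384/7 + 4096 + 3072 + 1408 + 448 + 96 + 16 = 80336/7.
  ∫_0^4 u'(x)^2 dx = ∫_0^4 (9*x^4 + 36*x^3 + 54*x^2 + 36*x + 9) dx. Term by term:
    ∫_0^4 9*x^4 dx = 9216/5;  ∫_0^4 36*x^3 dx = 2304;  ∫_0^4 54*x^2 dx = 1152;
    ∫_0^4 36*x dx = 288;  ∫_0^4 9 dx = 36.
  Sum: 9216/5 + 2304 + 1152 + 288 + 36 = 28116/5.
Adding: ||u||_{H^1}^2 = 80336/7 + 28116/5 = 598492/35.


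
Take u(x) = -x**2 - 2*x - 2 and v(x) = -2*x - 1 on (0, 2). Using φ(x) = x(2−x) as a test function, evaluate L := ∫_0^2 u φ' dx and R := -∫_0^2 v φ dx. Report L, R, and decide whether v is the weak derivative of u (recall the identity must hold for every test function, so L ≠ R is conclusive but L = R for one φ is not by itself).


LHS = 16/3, RHS = 4. No, v is not the weak derivative of u.

u(x) = -x**2 - 2*x - 2, classical derivative u'(x) = -2*x - 2.
φ(x) = x(2−x), so φ'(x) = 2 - 2*x.
Note φ(0) = φ(2) = 0, so the boundary term u·φ vanishes.
LHS = ∫_0^2 u(x) φ'(x) dx = ∫_0^2 (2*x^3 + 2*x^2 - 4) dx. Term by term:
  ∫_0^2 2*x^3 dx = 8;  ∫_0^2 2*x^2 dx = 16/3;  ∫_0^2 -4 dx = -8.
Sum: 8 + 16/3 − 8 = 16/3.
So LHS = 16/3.
∫_0^2 v(x) φ(x) dx = ∫_0^2 (2*x^3 - 3*x^2 - 2*x) dx. Term by term:
  ∫_0^2 2*x^3 dx = 8;  ∫_0^2 -3*x^2 dx = -8;  ∫_0^2 -2*x dx = -4.
Sum: 8 − 8 − 4 = -4.
So RHS = -∫_0^2 v(x) φ(x) dx = 4.
LHS − RHS = 4/3 ≠ 0, so the identity fails.
(For a valid weak derivative the identity must hold for EVERY test function, in particular this one. The failure shows v is NOT the weak derivative of u.)
Correct weak derivative would be u'(x) = -2*x - 2.


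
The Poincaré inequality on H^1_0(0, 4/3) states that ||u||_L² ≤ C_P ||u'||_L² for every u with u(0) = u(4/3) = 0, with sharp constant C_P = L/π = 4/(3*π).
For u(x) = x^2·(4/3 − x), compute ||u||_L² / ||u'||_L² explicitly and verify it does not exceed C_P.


||u||_L² / ||u'||_L² = 2*sqrt(14)/21 < C_P = 4/(3*π).

u(x) = x^2·(4/3 − x), so u'(x) = x*(8 - 9*x)/3.
u(x) = x^2·(4/3 − x) vanishes at x = 0 and x = 4/3, so u ∈ H^1_0(0, 4/3). Differentiate via the product rule and integrate the resulting polynomials term by term.
  ∫_0^4/3 u² dx = ∫_0^4/3 (x^6 - 8*x^5/3 + 16*x^4/9) dx. Term by term:
    ∫_0^4/3 x^6 dx = 16384/15309;  ∫_0^4/3 -8*x^5/3 dx = -16384/6561;  ∫_0^4/3 16*x^4/9 dx = 16384/10935.
  Sum: 16384/15309 − 16384/6561 + 16384/10935 = 16384/229635.
  ∫_0^4/3 (u')² dx = ∫_0^4/3 (9*x^4 - 16*x^3 + 64*x^2/9) dx. Term by term:
    ∫_0^4/3 9*x^4 dx = 1024/135;  ∫_0^4/3 -16*x^3 dx = -1024/81;  ∫_0^4/3 64*x^2/9 dx = 4096/729.
  Sum: 1024/135 − 1024/81 + 4096/729 = 2048/3645.
∫_0^4/3 u² dx = 16384/229635, so ||u||_L² = 128*sqrt(35)/2835.
∫_0^4/3 (u')² dx = 2048/3645, so ||u'||_L² = 32*sqrt(10)/135.
Ratio ||u||_L² / ||u'||_L² = 2*sqrt(14)/21.
Sharp Poincaré constant on H^1_0(0, 4/3) is C_P = L/π = 4/(3*π), achieved by sin(3*π/4·x).
A polynomial bump cannot attain the sharp Poincaré constant (only the first sine eigenfunction does), so the ratio is strictly less than C_P, consistent with ||u||_L² ≤ C_P ||u'||_L².


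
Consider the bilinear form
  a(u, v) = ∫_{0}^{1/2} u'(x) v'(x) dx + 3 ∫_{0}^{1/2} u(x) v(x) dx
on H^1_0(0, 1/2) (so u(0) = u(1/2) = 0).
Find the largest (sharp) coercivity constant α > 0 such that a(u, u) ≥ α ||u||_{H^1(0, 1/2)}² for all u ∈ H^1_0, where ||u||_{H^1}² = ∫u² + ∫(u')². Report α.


α = 1

Coercivity of a(·,·) on H^1_0(0, 1/2) means a(u, u) ≥ α ||u||_{H^1}² for every u ∈ H^1_0.
The interval has length L = 1/2, and Poincaré/coercivity depend only on L. Here a(u, u) = ∫(u')² + (3)·∫u².
Here c = 3 ≥ 1, so a(u,u) = ∫(u')² + c∫u² ≥ ∫(u')² + ∫u² = ||u||_{H^1}², i.e. α = 1 works. No larger α is possible: a(u,u) ≥ α||u||_{H^1}² means (1−α)∫(u')² ≥ (α−c)∫u², and for the modes u_n = sin(nπ(x−x₀)/L) (x₀ the left endpoint) one has ∫u_n²/∫(u_n')² = (L/(nπ))² → 0, so a(u_n,u_n)/||u_n||_{H^1}² → 1. Hence the optimal constant is α = 1.
Therefore α = 1.


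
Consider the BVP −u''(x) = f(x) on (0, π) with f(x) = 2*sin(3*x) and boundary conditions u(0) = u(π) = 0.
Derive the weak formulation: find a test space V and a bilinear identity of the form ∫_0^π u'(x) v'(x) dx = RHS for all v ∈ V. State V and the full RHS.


V = H^1_0(0, π) (so v(0) = v(π) = 0); weak form: ∫_0^π u'v' dx = ∫_0^π (2*sin(3*x)) v dx for all v ∈ V.

Multiply both sides by a test function v and integrate from 0 to π:
  ∫_0^π −u''(x) v(x) dx = ∫_0^π f(x) v(x) dx.
Integrate the LHS by parts once:
  ∫_0^π −u'' v dx = −[u'(x) v(x)]_0^π + ∫_0^π u'(x) v'(x) dx.
Thus ∫_0^π u'(x) v'(x) dx = ∫_0^π f(x) v(x) dx + [u'(x) v(x)]_0^π.
Choose V so that boundary terms are either known or forced to vanish.
u is Dirichlet: u(0) = u(π) = 0. Let V = H^1_0(0, π); then v(0) = v(π) = 0, and [u' v]_0^π = 0.
Weak formulation: find u (satisfying any essential BC) such that ∫_0^π u'(x) v'(x) dx = ∫_0^π f v dx for all v ∈ V.
Substituting f(x) = 2*sin(3*x), the right-hand side is ∫_0^π (2*sin(3*x)) v dx.


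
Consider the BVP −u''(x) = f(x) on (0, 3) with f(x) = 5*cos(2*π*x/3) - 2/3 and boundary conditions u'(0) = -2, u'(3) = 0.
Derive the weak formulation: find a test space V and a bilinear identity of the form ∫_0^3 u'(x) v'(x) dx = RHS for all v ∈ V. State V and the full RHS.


V = H^1(0, 3) (v unrestricted at boundary; u is determined up to an additive constant); weak form: ∫_0^3 u'v' dx = ∫_0^3 (5*cos(2*π*x/3) - 2/3) v dx + 2·v(0) for all v ∈ V.

Multiply both sides by a test function v and integrate from 0 to 3:
  ∫_0^3 −u''(x) v(x) dx = ∫_0^3 f(x) v(x) dx.
Integrate the LHS by parts once:
  ∫_0^3 −u'' v dx = −[u'(x) v(x)]_0^3 + ∫_0^3 u'(x) v'(x) dx.
Thus ∫_0^3 u'(x) v'(x) dx = ∫_0^3 f(x) v(x) dx + [u'(x) v(x)]_0^3.
Choose V so that boundary terms are either known or forced to vanish.
u has inhomogeneous Neumann u'(0) = -2, u'(3) = 0. [u' v]_0^3 = (0)·v(3) − (-2)·v(0) = 2·v(0). Take V = H^1(0, 3); boundary term becomes part of RHS.
Weak formulation: find u (satisfying any essential BC) such that ∫_0^3 u'(x) v'(x) dx = ∫_0^3 f v dx + 2·v(0) for all v ∈ V (Neumann data are natural BCs: they enter the RHS as boundary terms).
Substituting f(x) = 5*cos(2*π*x/3) - 2/3, the right-hand side is ∫_0^3 (5*cos(2*π*x/3) - 2/3) v dx + 2·v(0).
Compatibility check (pure Neumann): taking v ≡ 1 ∈ V gives 0 = ∫_0^3 f dx + (0) − (-2), i.e. ∫_0^3 f dx must equal u'(0) − u'(3) = -2. Indeed ∫_0^3 (5*cos(2*π*x/3) - 2/3) dx = -2, so the data are compatible. The solution is then unique only up to an additive constant (fix it e.g. by requiring ∫_0^3 u dx = 0).


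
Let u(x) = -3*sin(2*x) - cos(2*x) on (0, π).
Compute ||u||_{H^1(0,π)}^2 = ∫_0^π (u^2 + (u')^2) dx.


||u||_{H^1(0,π)}^2 = 25*π

u'(x) = 2*sin(2*x) - 6*cos(2*x).
Expand u² and (u')² and integrate term by term on (0, π), using: for integers n ≥ 1, ∫_0^π sin²(nx) dx = ∫_0^π cos²(nx) dx = π/2; for n ≠ n', ∫_0^π sin(nx)sin(n'x) dx = ∫_0^π cos(nx)cos(n'x) dx = 0; and by product-to-sum, ∫_0^π sin(nx)cos(n'x) dx = ½∫_0^π [sin((n+n')x) + sin((n−n')x)] dx, which is 0 when n+n' is even and 2n/(n²−n'²) when n+n' is odd (it need not vanish on (0, π)).
  u² squared terms: (-1)²·∫cos(2x)² dx = 1·π/2 = π/2;  (-3)²·∫sin(2x)² dx = 9·π/2 = 9*π/2.
  u² cross terms: 2·(-1)·(-3)·∫cos(2x)·sin(2x) dx = 6·(0) = 0.
  So ∫_0^π u² dx = π/2 + 9*π/2 + 0 = 5*π.
  (u')² squared terms: (-6)²·∫cos(2x)² dx = 36·π/2 = 18*π;  (2)²·∫sin(2x)² dx = 4·π/2 = 2*π.
  (u')² cross terms: 2·(-6)·(2)·∫cos(2x)·sin(2x) dx = -24·(0) = 0.
  So ∫_0^π (u')² dx = 18*π + 2*π + 0 = 20*π.
||u||_{H^1}^2 = (5*π) + (20*π) = 25*π.


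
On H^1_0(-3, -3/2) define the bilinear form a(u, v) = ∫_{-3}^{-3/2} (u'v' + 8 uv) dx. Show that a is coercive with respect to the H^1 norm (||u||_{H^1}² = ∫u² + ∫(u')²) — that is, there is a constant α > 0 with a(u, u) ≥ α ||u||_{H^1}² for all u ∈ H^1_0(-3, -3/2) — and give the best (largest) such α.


α = 1

Coercivity of a(·,·) on H^1_0(-3, -3/2) means a(u, u) ≥ α ||u||_{H^1}² for every u ∈ H^1_0.
The interval has length L = 3/2, and Poincaré/coercivity depend only on L. Here a(u, u) = ∫(u')² + (8)·∫u².
Here c = 8 ≥ 1, so a(u,u) = ∫(u')² + c∫u² ≥ ∫(u')² + ∫u² = ||u||_{H^1}², i.e. α = 1 works. No larger α is possible: a(u,u) ≥ α||u||_{H^1}² means (1−α)∫(u')² ≥ (α−c)∫u², and for the modes u_n = sin(nπ(x−x₀)/L) (x₀ the left endpoint) one has ∫u_n²/∫(u_n')² = (L/(nπ))² → 0, so a(u_n,u_n)/||u_n||_{H^1}² → 1. Hence the optimal constant is α = 1.
Therefore α = 1.


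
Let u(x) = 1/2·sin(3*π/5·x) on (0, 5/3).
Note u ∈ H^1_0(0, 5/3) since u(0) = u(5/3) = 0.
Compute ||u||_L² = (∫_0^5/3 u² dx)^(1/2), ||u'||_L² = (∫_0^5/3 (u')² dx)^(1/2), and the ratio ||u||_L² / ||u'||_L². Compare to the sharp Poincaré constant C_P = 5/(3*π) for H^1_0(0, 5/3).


||u||_L² / ||u'||_L² = 5/(3*π) = C_P.

u(x) = 1/2·sin(3*π/5·x), so u'(x) = 3*π*cos(3*π*x/5)/10.
Writing u(x) = A·sin(kπx/L) with A = 1/2 and k = 1, use ∫_0^L sin²(kπx/L) dx = L/2 and ∫_0^L cos²(kπx/L) dx = L/2.
u² = 1/4·sin²(3*π/5·x) and (u')² = 9*π^2/100·cos²(3*π/5·x), and each of sin², cos² integrates to L/2 = 5/6 over (0, 5/3).
∫_0^5/3 u² dx = 5/24, so ||u||_L² = sqrt(30)/12.
∫_0^5/3 (u')² dx = 3*π^2/40, so ||u'||_L² = sqrt(30)*π/20.
Ratio ||u||_L² / ||u'||_L² = 5/(3*π).
Sharp Poincaré constant on H^1_0(0, 5/3) is C_P = L/π = 5/(3*π), achieved by sin(3*π/5·x).
This is the k = 1 eigenfunction (up to amplitude), so the ratio equals the sharp Poincaré constant exactly.


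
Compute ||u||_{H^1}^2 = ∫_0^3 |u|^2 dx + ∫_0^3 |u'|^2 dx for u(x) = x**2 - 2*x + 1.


||u||_{H^1}^2 = 93/5

The H^1 norm (squared) on an interval (0, L) is
  ||u||_{H^1}^2 = ∫_0^L u(x)^2 dx + ∫_0^L u'(x)^2 dx.
Compute u'(x) = 2*x - 2.
Then u(x)^2 = x**4 - 4*x**3 + 6*x**2 - 4*x + 1 and u'(x)^2 = 4*x**2 - 8*x + 4.
Integrate each monomial from 0 to 3 using ∫_0^3 c·x^n dx = c·3^(n+1)/(n+1):
  ∫_0^3 u(x)^2 dx = ∫_0^3 (x^4 - 4*x^3 + 6*x^2 - 4*x + 1) dx. Term by term:
    ∫_0^3 x^4 dx = 243/5;  ∫_0^3 -4*x^3 dx = -81;  ∫_0^3 6*x^2 dx = 54;
    ∫_0^3 -4*x dx = -18;  ∫_0^3 1 dx = 3.
  Sum: 243/5 − 81 + 54 − 18 + 3 = 33/5.
  ∫_0^3 u'(x)^2 dx = ∫_0^3 (4*x^2 - 8*x + 4) dx. Term by term:
    ∫_0^3 4*x^2 dx = 36;  ∫_0^3 -8*x dx = -36;  ∫_0^3 4 dx = 12.
  Sum: 36 − 36 + 12 = 12.
Adding: ||u||_{H^1}^2 = 33/5 + 12 = 93/5.


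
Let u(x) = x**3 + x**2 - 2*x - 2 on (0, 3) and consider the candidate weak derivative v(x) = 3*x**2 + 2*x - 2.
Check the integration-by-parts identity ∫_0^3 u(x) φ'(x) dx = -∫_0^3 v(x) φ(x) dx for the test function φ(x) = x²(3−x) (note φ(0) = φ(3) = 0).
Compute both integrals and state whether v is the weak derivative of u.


LHS = -837/10, RHS = -837/10. Yes, v = u' weakly.

u(x) = x**3 + x**2 - 2*x - 2, classical derivative u'(x) = 3*x**2 + 2*x - 2.
φ(x) = x²(3−x), so φ'(x) = 3*x*(2 - x).
Note φ(0) = φ(3) = 0, so the boundary term u·φ vanishes.
LHS = ∫_0^3 u(x) φ'(x) dx = ∫_0^3 (-3*x^5 + 3*x^4 + 12*x^3 - 6*x^2 - 12*x) dx. Term by term:
  ∫_0^3 -3*x^5 dx = -729/2;  ∫_0^3 3*x^4 dx = 729/5;  ∫_0^3 12*x^3 dx = 243;
  ∫_0^3 -6*x^2 dx = -54;  ∫_0^3 -12*x dx = -54.
Sum: -729/2 + 729/5 + 243 − 54 − 54 = -837/10.
So LHS = -837/10.
∫_0^3 v(x) φ(x) dx = ∫_0^3 (-3*x^5 + 7*x^4 + 8*x^3 - 6*x^2) dx. Term by term:
  ∫_0^3 -3*x^5 dx = -729/2;  ∫_0^3 7*x^4 dx = 1701/5;  ∫_0^3 8*x^3 dx = 162;
  ∫_0^3 -6*x^2 dx = -54.
Sum: -729/2 + 1701/5 + 162 − 54 = 837/10.
So RHS = -∫_0^3 v(x) φ(x) dx = -837/10.
LHS = RHS, so the identity holds for this test φ.
Moreover u is smooth here and v(x) = u'(x) = 3*x**2 + 2*x - 2 pointwise, so the identity holds for every test function. Hence v is the weak derivative of u.


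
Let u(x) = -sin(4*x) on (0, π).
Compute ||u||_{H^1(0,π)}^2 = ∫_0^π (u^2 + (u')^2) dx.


||u||_{H^1(0,π)}^2 = 17*π/2

u'(x) = -4*cos(4*x).
Expand u² and (u')² and integrate term by term on (0, π), using: for integers n ≥ 1, ∫_0^π sin²(nx) dx = ∫_0^π cos²(nx) dx = π/2; for n ≠ n', ∫_0^π sin(nx)sin(n'x) dx = ∫_0^π cos(nx)cos(n'x) dx = 0; and by product-to-sum, ∫_0^π sin(nx)cos(n'x) dx = ½∫_0^π [sin((n+n')x) + sin((n−n')x)] dx, which is 0 when n+n' is even and 2n/(n²−n'²) when n+n' is odd (it need not vanish on (0, π)).
  u² squared terms: (-1)²·∫sin(4x)² dx = 1·π/2 = π/2.
  So ∫_0^π u² dx = π/2.
  (u')² squared terms: (-4)²·∫cos(4x)² dx = 16·π/2 = 8*π.
  So ∫_0^π (u')² dx = 8*π.
||u||_{H^1}^2 = (π/2) + (8*π) = 17*π/2.


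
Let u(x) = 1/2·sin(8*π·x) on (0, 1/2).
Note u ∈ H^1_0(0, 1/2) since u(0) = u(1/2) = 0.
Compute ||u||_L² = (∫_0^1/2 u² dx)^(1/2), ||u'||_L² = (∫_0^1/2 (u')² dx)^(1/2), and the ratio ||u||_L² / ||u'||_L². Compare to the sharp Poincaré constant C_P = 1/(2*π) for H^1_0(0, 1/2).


||u||_L² / ||u'||_L² = 1/(8*π) < C_P = 1/(2*π).

u(x) = 1/2·sin(8*π·x), so u'(x) = 4*π*cos(8*π*x).
Writing u(x) = A·sin(kπx/L) with A = 1/2 and k = 4, use ∫_0^L sin²(kπx/L) dx = L/2 and ∫_0^L cos²(kπx/L) dx = L/2.
u² = 1/4·sin²(8*π·x) and (u')² = 16*π^2·cos²(8*π·x), and each of sin², cos² integrates to L/2 = 1/4 over (0, 1/2).
∫_0^1/2 u² dx = 1/16, so ||u||_L² = 1/4.
∫_0^1/2 (u')² dx = 4*π^2, so ||u'||_L² = 2*π.
Ratio ||u||_L² / ||u'||_L² = 1/(8*π).
Sharp Poincaré constant on H^1_0(0, 1/2) is C_P = L/π = 1/(2*π), achieved by sin(2*π·x).
This is the k = 4 harmonic; the ratio L/(kπ) is strictly less than C_P = L/π, consistent with the sharp inequality ||u||_L² ≤ C_P ||u'||_L².


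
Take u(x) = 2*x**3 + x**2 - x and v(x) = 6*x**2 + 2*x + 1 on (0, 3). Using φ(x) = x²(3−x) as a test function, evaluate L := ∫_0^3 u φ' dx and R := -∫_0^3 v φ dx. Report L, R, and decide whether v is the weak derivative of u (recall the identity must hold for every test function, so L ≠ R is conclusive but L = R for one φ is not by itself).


LHS = -3267/20, RHS = -3537/20. No, v is not the weak derivative of u.

u(x) = 2*x**3 + x**2 - x, classical derivative u'(x) = 6*x**2 + 2*x - 1.
φ(x) = x²(3−x), so φ'(x) = 3*x*(2 - x).
Note φ(0) = φ(3) = 0, so the boundary term u·φ vanishes.
LHS = ∫_0^3 u(x) φ'(x) dx = ∫_0^3 (-6*x^5 + 9*x^4 + 9*x^3 - 6*x^2) dx. Term by term:
  ∫_0^3 -6*x^5 dx = -729;  ∫_0^3 9*x^4 dx = 2187/5;  ∫_0^3 9*x^3 dx = 729/4;
  ∫_0^3 -6*x^2 dx = -54.
Sum: -729 + 2187/5 + 729/4 − 54 = -3267/20.
So LHS = -3267/20.
∫_0^3 v(x) φ(x) dx = ∫_0^3 (-6*x^5 + 16*x^4 + 5*x^3 + 3*x^2) dx. Term by term:
  ∫_0^3 -6*x^5 dx = -729;  ∫_0^3 16*x^4 dx = 3888/5;  ∫_0^3 5*x^3 dx = 405/4;
  ∫_0^3 3*x^2 dx = 27.
Sum: -729 + 3888/5 + 405/4 + 27 = 3537/20.
So RHS = -∫_0^3 v(x) φ(x) dx = -3537/20.
LHS − RHS = 27/2 ≠ 0, so the identity fails.
(For a valid weak derivative the identity must hold for EVERY test function, in particular this one. The failure shows v is NOT the weak derivative of u.)
Correct weak derivative would be u'(x) = 6*x**2 + 2*x - 1.


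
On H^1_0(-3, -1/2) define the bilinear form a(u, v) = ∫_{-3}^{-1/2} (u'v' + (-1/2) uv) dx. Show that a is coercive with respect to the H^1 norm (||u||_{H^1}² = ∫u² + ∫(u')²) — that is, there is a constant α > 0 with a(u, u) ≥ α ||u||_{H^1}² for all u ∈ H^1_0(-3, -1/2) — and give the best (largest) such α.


α = (-25 + 8*π^2)/(2*(25 + 4*π^2))

Coercivity of a(·,·) on H^1_0(-3, -1/2) means a(u, u) ≥ α ||u||_{H^1}² for every u ∈ H^1_0.
The interval has length L = 5/2, and Poincaré/coercivity depend only on L. Here a(u, u) = ∫(u')² + (-1/2)·∫u².
Here c = -1/2 < 0 with |c| < (π/L)² = 4*π^2/25, so coercivity still holds. The condition a(u,u) ≥ α||u||_{H^1}² reads (1−α)∫(u')² ≥ (α−c)∫u². Any admissible α is ≤ 1 (rapidly oscillating u have ∫u²/∫(u')² → 0), and α = 1 would force 0 ≥ (1−c)∫u², impossible since c < 1; so 1−α > 0. By the sharp Poincaré inequality on H^1_0 of an interval of length L, ∫(u')² ≥ (π/L)²∫u² with equality for the first sine mode sin(π(x−x₀)/L) (x₀ the left endpoint), so the inequality holds for all u iff (1−α)(π/L)² ≥ α − c, i.e. α ≤ ((π/L)² + c)/((π/L)² + 1) = (1 + c(L/π)²)/(1 + (L/π)²). (Direct route, valid since c ≤ 0: Poincaré gives c∫u² ≥ c(L/π)²∫(u')², so a(u,u) ≥ (1 + c(L/π)²)∫(u')², while ||u||_{H^1}² ≤ (1 + (L/π)²)∫(u')²; dividing yields the same α.) With (π/L)² = 4*π^2/25 and c = -1/2, the largest admissible constant is α = ((π/L)² + c)/((π/L)² + 1).
Simplifying, α = (-25 + 8*π^2)/(2*(25 + 4*π^2)).


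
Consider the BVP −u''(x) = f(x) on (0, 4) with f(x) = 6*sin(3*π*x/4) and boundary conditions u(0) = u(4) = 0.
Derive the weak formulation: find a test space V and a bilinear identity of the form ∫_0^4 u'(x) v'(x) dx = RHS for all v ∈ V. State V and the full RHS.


V = H^1_0(0, 4) (so v(0) = v(4) = 0); weak form: ∫_0^4 u'v' dx = ∫_0^4 (6*sin(3*π*x/4)) v dx for all v ∈ V.

Multiply both sides by a test function v and integrate from 0 to 4:
  ∫_0^4 −u''(x) v(x) dx = ∫_0^4 f(x) v(x) dx.
Integrate the LHS by parts once:
  ∫_0^4 −u'' v dx = −[u'(x) v(x)]_0^4 + ∫_0^4 u'(x) v'(x) dx.
Thus ∫_0^4 u'(x) v'(x) dx = ∫_0^4 f(x) v(x) dx + [u'(x) v(x)]_0^4.
Choose V so that boundary terms are either known or forced to vanish.
u is Dirichlet: u(0) = u(4) = 0. Let V = H^1_0(0, 4); then v(0) = v(4) = 0, and [u' v]_0^4 = 0.
Weak formulation: find u (satisfying any essential BC) such that ∫_0^4 u'(x) v'(x) dx = ∫_0^4 f v dx for all v ∈ V.
Substituting f(x) = 6*sin(3*π*x/4), the right-hand side is ∫_0^4 (6*sin(3*π*x/4)) v dx.


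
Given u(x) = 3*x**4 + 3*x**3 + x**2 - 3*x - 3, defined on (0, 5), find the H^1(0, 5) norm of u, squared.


||u||_{H^1}^2 = 435574985/84

The H^1 norm (squared) on an interval (0, L) is
  ||u||_{H^1}^2 = ∫_0^L u(x)^2 dx + ∫_0^L u'(x)^2 dx.
Compute u'(x) = 12*x**3 + 9*x**2 + 2*x - 3.
Then u(x)^2 = 9*x**8 + 18*x**7 + 15*x**6 - 12*x**5 - 35*x**4 - 24*x**3 + 3*x**2 + 18*x + 9 and u'(x)^2 = 144*x**6 + 216*x**5 + 129*x**4 - 36*x**3 - 50*x**2 - 12*x + 9.
Integrate each monomial from 0 to 5 using ∫_0^5 c·x^n dx = c·5^(n+1)/(n+1):
  ∫_0^5 u(x)^2 dx = ∫_0^5 (9*x^8 + 18*x^7 + 15*x^6 - 12*x^5 - 35*x^4 - 24*x^3 + 3*x^2 + 18*x + 9) dx. Term by term:
    ∫_0^5 9*x^8 dx = 1953125;  ∫_0^5 18*x^7 dx = 3515625/4;  ∫_0^5 15*x^6 dx = 1171875/7;
    ∫_0^5 -12*x^5 dx = -31250;  ∫_0^5 -35*x^4 dx = -21875;  ∫_0^5 -24*x^3 dx = -3750;
    ∫_0^5 3*x^2 dx = 125;  ∫_0^5 18*x dx = 225;  ∫_0^5 9 dx = 45.
  Sum: 1953125 + 3515625/4 + 1171875/7 − 31250 − 21875 − 3750 + 125 + 225 + 45 = 82402935/28.
  ∫_0^5 u'(x)^2 dx = ∫_0^5 (144*x^6 + 216*x^5 + 129*x^4 - 36*x^3 - 50*x^2 - 12*x + 9) dx. Term by term:
    ∫_0^5 144*x^6 dx = 11250000/7;  ∫_0^5 216*x^5 dx = 562500;  ∫_0^5 129*x^4 dx = 80625;
    ∫_0^5 -36*x^3 dx = -5625;  ∫_0^5 -50*x^2 dx = -6250/3;  ∫_0^5 -12*x dx = -150;
    ∫_0^5 9 dx = 45.
  Sum: 11250000/7 + 562500 + 80625 − 5625 − 6250/3 − 150 + 45 = 47091545/21.
Adding: ||u||_{H^1}^2 = 82402935/28 + 47091545/21 = 435574985/84.


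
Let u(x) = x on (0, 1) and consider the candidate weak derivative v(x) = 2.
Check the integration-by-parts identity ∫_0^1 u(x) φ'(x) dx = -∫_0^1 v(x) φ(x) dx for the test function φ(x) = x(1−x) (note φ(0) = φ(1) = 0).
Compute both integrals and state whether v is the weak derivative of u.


LHS = -1/6, RHS = -1/3. No, v is not the weak derivative of u.

u(x) = x, classical derivative u'(x) = 1.
φ(x) = x(1−x), so φ'(x) = 1 - 2*x.
Note φ(0) = φ(1) = 0, so the boundary term u·φ vanishes.
LHS = ∫_0^1 u(x) φ'(x) dx = ∫_0^1 (-2*x^2 + x) dx. Term by term:
  ∫_0^1 -2*x^2 dx = -2/3;  ∫_0^1 x dx = 1/2.
Sum: -2/3 + 1/2 = -1/6.
So LHS = -1/6.
∫_0^1 v(x) φ(x) dx = ∫_0^1 (-2*x^2 + 2*x) dx. Term by term:
  ∫_0^1 -2*x^2 dx = -2/3;  ∫_0^1 2*x dx = 1.
Sum: -2/3 + 1 = 1/3.
So RHS = -∫_0^1 v(x) φ(x) dx = -1/3.
LHS − RHS = 1/6 ≠ 0, so the identity fails.
(For a valid weak derivative the identity must hold for EVERY test function, in particular this one. The failure shows v is NOT the weak derivative of u.)
Correct weak derivative would be u'(x) = 1.


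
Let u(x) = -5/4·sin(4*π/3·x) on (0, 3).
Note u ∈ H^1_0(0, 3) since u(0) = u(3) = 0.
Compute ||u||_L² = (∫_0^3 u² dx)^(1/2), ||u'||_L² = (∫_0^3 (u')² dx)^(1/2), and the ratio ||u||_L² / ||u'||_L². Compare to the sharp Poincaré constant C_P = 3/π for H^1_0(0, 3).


||u||_L² / ||u'||_L² = 3/(4*π) < C_P = 3/π.

u(x) = -5/4·sin(4*π/3·x), so u'(x) = -5*π*cos(4*π*x/3)/3.
Writing u(x) = A·sin(kπx/L) with A = -5/4 and k = 4, use ∫_0^L sin²(kπx/L) dx = L/2 and ∫_0^L cos²(kπx/L) dx = L/2.
u² = 25/16·sin²(4*π/3·x) and (u')² = 25*π^2/9·cos²(4*π/3·x), and each of sin², cos² integrates to L/2 = 3/2 over (0, 3).
∫_0^3 u² dx = 75/32, so ||u||_L² = 5*sqrt(6)/8.
∫_0^3 (u')² dx = 25*π^2/6, so ||u'||_L² = 5*sqrt(6)*π/6.
Ratio ||u||_L² / ||u'||_L² = 3/(4*π).
Sharp Poincaré constant on H^1_0(0, 3) is C_P = L/π = 3/π, achieved by sin(π/3·x).
This is the k = 4 harmonic; the ratio L/(kπ) is strictly less than C_P = L/π, consistent with the sharp inequality ||u||_L² ≤ C_P ||u'||_L².


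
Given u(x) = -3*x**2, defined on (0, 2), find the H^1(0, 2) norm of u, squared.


||u||_{H^1}^2 = 768/5

The H^1 norm (squared) on an interval (0, L) is
  ||u||_{H^1}^2 = ∫_0^L u(x)^2 dx + ∫_0^L u'(x)^2 dx.
Compute u'(x) = -6*x.
Then u(x)^2 = 9*x**4 and u'(x)^2 = 36*x**2.
Integrate each monomial from 0 to 2 using ∫_0^2 c·x^n dx = c·2^(n+1)/(n+1):
  ∫_0^2 u(x)^2 dx = ∫_0^2 (9*x^4) dx. Term by term:
    ∫_0^2 9*x^4 dx = 288/5.
  ∫_0^2 u'(x)^2 dx = ∫_0^2 (36*x^2) dx. Term by term:
    ∫_0^2 36*x^2 dx = 96.
Adding: ||u||_{H^1}^2 = 288/5 + 96 = 768/5.


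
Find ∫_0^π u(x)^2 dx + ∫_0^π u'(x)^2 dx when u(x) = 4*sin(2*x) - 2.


||u||_{H^1(0,π)}^2 = 44*π

u'(x) = 8*cos(2*x).
Expand u² and (u')² and integrate term by term on (0, π), using: for integers n ≥ 1, ∫_0^π sin²(nx) dx = ∫_0^π cos²(nx) dx = π/2; for n ≠ n', ∫_0^π sin(nx)sin(n'x) dx = ∫_0^π cos(nx)cos(n'x) dx = 0; and by product-to-sum, ∫_0^π sin(nx)cos(n'x) dx = ½∫_0^π [sin((n+n')x) + sin((n−n')x)] dx, which is 0 when n+n' is even and 2n/(n²−n'²) when n+n' is odd (it need not vanish on (0, π)). For the constant mode: ∫_0^π 1 dx = π, ∫_0^π cos(nx) dx = 0, ∫_0^π sin(nx) dx = (1−(−1)^n)/n.
  u² squared terms: (-2)²·∫1 dx = 4·π = 4*π;  (4)²·∫sin(2x)² dx = 16·π/2 = 8*π.
  u² cross terms: 2·(-2)·(4)·∫1·sin(2x) dx = -16·(0) = 0.
  So ∫_0^π u² dx = 4*π + 8*π + 0 = 12*π.
  (u')² squared terms: (8)²·∫cos(2x)² dx = 64·π/2 = 32*π.
  So ∫_0^π (u')² dx = 32*π.
||u||_{H^1}^2 = (12*π) + (32*π) = 44*π.


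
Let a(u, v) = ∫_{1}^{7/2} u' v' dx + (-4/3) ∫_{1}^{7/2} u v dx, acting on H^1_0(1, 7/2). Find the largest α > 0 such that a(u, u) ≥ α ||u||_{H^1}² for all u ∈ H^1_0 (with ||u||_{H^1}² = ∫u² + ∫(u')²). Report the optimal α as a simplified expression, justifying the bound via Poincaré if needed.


α = 4*(-25 + 3*π^2)/(3*(25 + 4*π^2))

Coercivity of a(·,·) on H^1_0(1, 7/2) means a(u, u) ≥ α ||u||_{H^1}² for every u ∈ H^1_0.
The interval has length L = 5/2, and Poincaré/coercivity depend only on L. Here a(u, u) = ∫(u')² + (-4/3)·∫u².
Here c = -4/3 < 0 with |c| < (π/L)² = 4*π^2/25, so coercivity still holds. The condition a(u,u) ≥ α||u||_{H^1}² reads (1−α)∫(u')² ≥ (α−c)∫u². Any admissible α is ≤ 1 (rapidly oscillating u have ∫u²/∫(u')² → 0), and α = 1 would force 0 ≥ (1−c)∫u², impossible since c < 1; so 1−α > 0. By the sharp Poincaré inequality on H^1_0 of an interval of length L, ∫(u')² ≥ (π/L)²∫u² with equality for the first sine mode sin(π(x−x₀)/L) (x₀ the left endpoint), so the inequality holds for all u iff (1−α)(π/L)² ≥ α − c, i.e. α ≤ ((π/L)² + c)/((π/L)² + 1) = (1 + c(L/π)²)/(1 + (L/π)²). (Direct route, valid since c ≤ 0: Poincaré gives c∫u² ≥ c(L/π)²∫(u')², so a(u,u) ≥ (1 + c(L/π)²)∫(u')², while ||u||_{H^1}² ≤ (1 + (L/π)²)∫(u')²; dividing yields the same α.) With (π/L)² = 4*π^2/25 and c = -4/3, the largest admissible constant is α = ((π/L)² + c)/((π/L)² + 1).
Simplifying, α = 4*(-25 + 3*π^2)/(3*(25 + 4*π^2)).


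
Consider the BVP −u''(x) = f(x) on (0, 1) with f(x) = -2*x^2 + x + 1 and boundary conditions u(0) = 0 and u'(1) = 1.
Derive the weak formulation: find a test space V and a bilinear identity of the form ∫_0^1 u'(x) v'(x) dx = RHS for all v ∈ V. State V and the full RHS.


V = {v ∈ H^1(0, 1) : v(0) = 0} (test functions vanish at x = 0 where u is specified); weak form: ∫_0^1 u'v' dx = ∫_0^1 (-2*x^2 + x + 1) v dx + v(1) for all v ∈ V.

Multiply both sides by a test function v and integrate from 0 to 1:
  ∫_0^1 −u''(x) v(x) dx = ∫_0^1 f(x) v(x) dx.
Integrate the LHS by parts once:
  ∫_0^1 −u'' v dx = −[u'(x) v(x)]_0^1 + ∫_0^1 u'(x) v'(x) dx.
Thus ∫_0^1 u'(x) v'(x) dx = ∫_0^1 f(x) v(x) dx + [u'(x) v(x)]_0^1.
Choose V so that boundary terms are either known or forced to vanish.
Mixed BC: u(0) = 0 (Dirichlet) and u'(1) = 1 (Neumann). Define V = {v ∈ H^1(0, 1) : v(0) = 0}. Then [u' v]_0^1 = u'(1)·v(1) − u'(0)·0 = v(1).
Weak formulation: find u (satisfying any essential BC) such that ∫_0^1 u'(x) v'(x) dx = ∫_0^1 f v dx + v(1) for all v ∈ V (Dirichlet at 0 absorbed into V; Neumann datum at x = 1 contributes the boundary term).
Substituting f(x) = -2*x^2 + x + 1, the right-hand side is ∫_0^1 (-2*x^2 + x + 1) v dx + v(1).


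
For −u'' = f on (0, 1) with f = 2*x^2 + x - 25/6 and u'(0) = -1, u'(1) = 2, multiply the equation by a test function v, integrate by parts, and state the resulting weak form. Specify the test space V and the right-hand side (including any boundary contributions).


V = H^1(0, 1) (v unrestricted at boundary; u is determined up to an additive constant); weak form: ∫_0^1 u'v' dx = ∫_0^1 (2*x^2 + x - 25/6) v dx + 2·v(1) + v(0) for all v ∈ V.

Multiply both sides by a test function v and integrate from 0 to 1:
  ∫_0^1 −u''(x) v(x) dx = ∫_0^1 f(x) v(x) dx.
Integrate the LHS by parts once:
  ∫_0^1 −u'' v dx = −[u'(x) v(x)]_0^1 + ∫_0^1 u'(x) v'(x) dx.
Thus ∫_0^1 u'(x) v'(x) dx = ∫_0^1 f(x) v(x) dx + [u'(x) v(x)]_0^1.
Choose V so that boundary terms are either known or forced to vanish.
u has inhomogeneous Neumann u'(0) = -1, u'(1) = 2. [u' v]_0^1 = (2)·v(1) − (-1)·v(0) = 2·v(1) + v(0). Take V = H^1(0, 1); boundary term becomes part of RHS.
Weak formulation: find u (satisfying any essential BC) such that ∫_0^1 u'(x) v'(x) dx = ∫_0^1 f v dx + 2·v(1) + v(0) for all v ∈ V (Neumann data are natural BCs: they enter the RHS as boundary terms).
Substituting f(x) = 2*x^2 + x - 25/6, the right-hand side is ∫_0^1 (2*x^2 + x - 25/6) v dx + 2·v(1) + v(0).
Compatibility check (pure Neumann): taking v ≡ 1 ∈ V gives 0 = ∫_0^1 f dx + (2) − (-1), i.e. ∫_0^1 f dx must equal u'(0) − u'(1) = -3. Indeed ∫_0^1 (2*x^2 + x - 25/6) dx = -3, so the data are compatible. The solution is then unique only up to an additive constant (fix it e.g. by requiring ∫_0^1 u dx = 0).


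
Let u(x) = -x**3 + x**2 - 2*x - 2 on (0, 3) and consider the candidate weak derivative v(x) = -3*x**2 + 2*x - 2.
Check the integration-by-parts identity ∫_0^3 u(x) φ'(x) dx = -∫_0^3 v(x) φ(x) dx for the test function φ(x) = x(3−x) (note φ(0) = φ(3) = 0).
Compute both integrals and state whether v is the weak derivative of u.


LHS = 639/20, RHS = 639/20. Yes, v = u' weakly.

u(x) = -x**3 + x**2 - 2*x - 2, classical derivative u'(x) = -3*x**2 + 2*x - 2.
φ(x) = x(3−x), so φ'(x) = 3 - 2*x.
Note φ(0) = φ(3) = 0, so the boundary term u·φ vanishes.
LHS = ∫_0^3 u(x) φ'(x) dx = ∫_0^3 (2*x^4 - 5*x^3 + 7*x^2 - 2*x - 6) dx. Term by term:
  ∫_0^3 2*x^4 dx = 486/5;  ∫_0^3 -5*x^3 dx = -405/4;  ∫_0^3 7*x^2 dx = 63;
  ∫_0^3 -2*x dx = -9;  ∫_0^3 -6 dx = -18.
Sum: 486/5 − 405/4 + 63 − 9 − 18 = 639/20.
So LHS = 639/20.
∫_0^3 v(x) φ(x) dx = ∫_0^3 (3*x^4 - 11*x^3 + 8*x^2 - 6*x) dx. Term by term:
  ∫_0^3 3*x^4 dx = 729/5;  ∫_0^3 -11*x^3 dx = -891/4;  ∫_0^3 8*x^2 dx = 72;
  ∫_0^3 -6*x dx = -27.
Sum: 729/5 − 891/4 + 72 − 27 = -639/20.
So RHS = -∫_0^3 v(x) φ(x) dx = 639/20.
LHS = RHS, so the identity holds for this test φ.
Moreover u is smooth here and v(x) = u'(x) = -3*x**2 + 2*x - 2 pointwise, so the identity holds for every test function. Hence v is the weak derivative of u.


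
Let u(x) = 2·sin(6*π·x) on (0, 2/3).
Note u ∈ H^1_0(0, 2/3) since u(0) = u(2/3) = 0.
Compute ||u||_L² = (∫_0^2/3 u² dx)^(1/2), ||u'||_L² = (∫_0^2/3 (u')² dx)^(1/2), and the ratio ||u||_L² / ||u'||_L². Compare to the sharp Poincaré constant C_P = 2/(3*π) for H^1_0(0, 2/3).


||u||_L² / ||u'||_L² = 1/(6*π) < C_P = 2/(3*π).

u(x) = 2·sin(6*π·x), so u'(x) = 12*π*cos(6*π*x).
Writing u(x) = A·sin(kπx/L) with A = 2 and k = 4, use ∫_0^L sin²(kπx/L) dx = L/2 and ∫_0^L cos²(kπx/L) dx = L/2.
u² = 4·sin²(6*π·x) and (u')² = 144*π^2·cos²(6*π·x), and each of sin², cos² integrates to L/2 = 1/3 over (0, 2/3).
∫_0^2/3 u² dx = 4/3, so ||u||_L² = 2*sqrt(3)/3.
∫_0^2/3 (u')² dx = 48*π^2, so ||u'||_L² = 4*sqrt(3)*π.
Ratio ||u||_L² / ||u'||_L² = 1/(6*π).
Sharp Poincaré constant on H^1_0(0, 2/3) is C_P = L/π = 2/(3*π), achieved by sin(3*π/2·x).
This is the k = 4 harmonic; the ratio L/(kπ) is strictly less than C_P = L/π, consistent with the sharp inequality ||u||_L² ≤ C_P ||u'||_L².


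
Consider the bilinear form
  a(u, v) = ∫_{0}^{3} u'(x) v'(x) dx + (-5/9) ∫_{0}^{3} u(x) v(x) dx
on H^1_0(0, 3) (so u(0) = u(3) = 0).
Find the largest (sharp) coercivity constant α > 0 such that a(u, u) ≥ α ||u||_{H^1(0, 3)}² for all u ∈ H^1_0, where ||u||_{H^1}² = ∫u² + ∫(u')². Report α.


α = (-5 + π^2)/(9 + π^2)

Coercivity of a(·,·) on H^1_0(0, 3) means a(u, u) ≥ α ||u||_{H^1}² for every u ∈ H^1_0.
The interval has length L = 3, and Poincaré/coercivity depend only on L. Here a(u, u) = ∫(u')² + (-5/9)·∫u².
Here c = -5/9 < 0 with |c| < (π/L)² = π^2/9, so coercivity still holds. The condition a(u,u) ≥ α||u||_{H^1}² reads (1−α)∫(u')² ≥ (α−c)∫u². Any admissible α is ≤ 1 (rapidly oscillating u have ∫u²/∫(u')² → 0), and α = 1 would force 0 ≥ (1−c)∫u², impossible since c < 1; so 1−α > 0. By the sharp Poincaré inequality on H^1_0 of an interval of length L, ∫(u')² ≥ (π/L)²∫u² with equality for the first sine mode sin(π(x−x₀)/L) (x₀ the left endpoint), so the inequality holds for all u iff (1−α)(π/L)² ≥ α − c, i.e. α ≤ ((π/L)² + c)/((π/L)² + 1) = (1 + c(L/π)²)/(1 + (L/π)²). (Direct route, valid since c ≤ 0: Poincaré gives c∫u² ≥ c(L/π)²∫(u')², so a(u,u) ≥ (1 + c(L/π)²)∫(u')², while ||u||_{H^1}² ≤ (1 + (L/π)²)∫(u')²; dividing yields the same α.) With (π/L)² = π^2/9 and c = -5/9, the largest admissible constant is α = ((π/L)² + c)/((π/L)² + 1).
Simplifying, α = (-5 + π^2)/(9 + π^2).


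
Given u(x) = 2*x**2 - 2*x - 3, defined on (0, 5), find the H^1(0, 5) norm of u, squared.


||u||_{H^1}^2 = 4795/3

The H^1 norm (squared) on an interval (0, L) is
  ||u||_{H^1}^2 = ∫_0^L u(x)^2 dx + ∫_0^L u'(x)^2 dx.
Compute u'(x) = 4*x - 2.
Then u(x)^2 = 4*x**4 - 8*x**3 - 8*x**2 + 12*x + 9 and u'(x)^2 = 16*x**2 - 16*x + 4.
Integrate each monomial from 0 to 5 using ∫_0^5 c·x^n dx = c·5^(n+1)/(n+1):
  ∫_0^5 u(x)^2 dx = ∫_0^5 (4*x^4 - 8*x^3 - 8*x^2 + 12*x + 9) dx. Term by term:
    ∫_0^5 4*x^4 dx = 2500;  ∫_0^5 -8*x^3 dx = -1250;  ∫_0^5 -8*x^2 dx = -1000/3;
    ∫_0^5 12*x dx = 150;  ∫_0^5 9 dx = 45.
  Sum: 2500 − 1250 − 1000/3 + 150 + 45 = 3335/3.
  ∫_0^5 u'(x)^2 dx = ∫_0^5 (16*x^2 - 16*x + 4) dx. Term by term:
    ∫_0^5 16*x^2 dx = 2000/3;  ∫_0^5 -16*x dx = -200;  ∫_0^5 4 dx = 20.
  Sum: 2000/3 − 200 + 20 = 1460/3.
Adding: ||u||_{H^1}^2 = 3335/3 + 1460/3 = 4795/3.


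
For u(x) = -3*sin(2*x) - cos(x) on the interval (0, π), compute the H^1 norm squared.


||u||_{H^1(0,π)}^2 = 16 + 47*π/2

u'(x) = sin(x) - 6*cos(2*x).
Expand u² and (u')² and integrate term by term on (0, π), using: for integers n ≥ 1, ∫_0^π sin²(nx) dx = ∫_0^π cos²(nx) dx = π/2; for n ≠ n', ∫_0^π sin(nx)sin(n'x) dx = ∫_0^π cos(nx)cos(n'x) dx = 0; and by product-to-sum, ∫_0^π sin(nx)cos(n'x) dx = ½∫_0^π [sin((n+n')x) + sin((n−n')x)] dx, which is 0 when n+n' is even and 2n/(n²−n'²) when n+n' is odd (it need not vanish on (0, π)).
  u² squared terms: (-1)²·∫cos(x)² dx = 1·π/2 = π/2;  (-3)²·∫sin(2x)² dx = 9·π/2 = 9*π/2.
  u² cross terms: 2·(-1)·(-3)·∫cos(x)·sin(2x) dx = 6·(4/3) = 8.
  So ∫_0^π u² dx = π/2 + 9*π/2 + 8 = 8 + 5*π.
  (u')² squared terms: (-6)²·∫cos(2x)² dx = 36·π/2 = 18*π;  (1)²·∫sin(x)² dx = 1·π/2 = π/2.
  (u')² cross terms: 2·(-6)·(1)·∫cos(2x)·sin(x) dx = -12·(-2/3) = 8.
  So ∫_0^π (u')² dx = 18*π + π/2 + 8 = 8 + 37*π/2.
||u||_{H^1}^2 = (8 + 5*π) + (8 + 37*π/2) = 16 + 47*π/2.


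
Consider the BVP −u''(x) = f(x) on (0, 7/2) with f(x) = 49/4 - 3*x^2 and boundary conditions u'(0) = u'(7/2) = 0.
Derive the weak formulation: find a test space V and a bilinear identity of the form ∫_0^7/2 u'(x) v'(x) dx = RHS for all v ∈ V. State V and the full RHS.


V = H^1(0, 7/2) (no boundary constraint on v; u is determined up to an additive constant); weak form: ∫_0^7/2 u'v' dx = ∫_0^7/2 (49/4 - 3*x^2) v dx for all v ∈ V.

Multiply both sides by a test function v and integrate from 0 to 7/2:
  ∫_0^7/2 −u''(x) v(x) dx = ∫_0^7/2 f(x) v(x) dx.
Integrate the LHS by parts once:
  ∫_0^7/2 −u'' v dx = −[u'(x) v(x)]_0^7/2 + ∫_0^7/2 u'(x) v'(x) dx.
Thus ∫_0^7/2 u'(x) v'(x) dx = ∫_0^7/2 f(x) v(x) dx + [u'(x) v(x)]_0^7/2.
Choose V so that boundary terms are either known or forced to vanish.
u has homogeneous Neumann: u'(0) = u'(7/2) = 0. So [u' v]_0^7/2 = 0·v(7/2) − 0·v(0) = 0 for any v; take V = H^1(0, 7/2).
Weak formulation: find u (satisfying any essential BC) such that ∫_0^7/2 u'(x) v'(x) dx = ∫_0^7/2 f v dx for all v ∈ V (homogeneous Neumann, so boundary terms vanish).
Substituting f(x) = 49/4 - 3*x^2, the right-hand side is ∫_0^7/2 (49/4 - 3*x^2) v dx.
Compatibility check (pure Neumann): taking v ≡ 1 ∈ V gives 0 = ∫_0^7/2 f dx + (0) − (0), i.e. ∫_0^7/2 f dx must equal u'(0) − u'(7/2) = 0. Indeed ∫_0^7/2 (49/4 - 3*x^2) dx = 0, so the data are compatible. The solution is then unique only up to an additive constant (fix it e.g. by requiring ∫_0^7/2 u dx = 0).


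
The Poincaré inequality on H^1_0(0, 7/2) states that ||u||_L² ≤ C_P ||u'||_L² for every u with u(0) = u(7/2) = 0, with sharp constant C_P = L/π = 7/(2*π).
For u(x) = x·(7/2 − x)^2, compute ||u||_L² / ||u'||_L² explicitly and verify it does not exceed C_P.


||u||_L² / ||u'||_L² = sqrt(14)/4 < C_P = 7/(2*π).

u(x) = x·(7/2 − x)^2, so u'(x) = (2*x - 7)*(6*x - 7)/4.
u(x) = x·(7/2 − x)^2 vanishes at x = 0 and x = 7/2, so u ∈ H^1_0(0, 7/2). Differentiate via the product rule and integrate the resulting polynomials term by term.
  ∫_0^7/2 u² dx = ∫_0^7/2 (x^6 - 14*x^5 + 147*x^4/2 - 343*x^3/2 + 2401*x^2/16) dx. Term by term:
    ∫_0^7/2 x^6 dx = 117649/128;  ∫_0^7/2 -14*x^5 dx = -823543/192;  ∫_0^7/2 147*x^4/2 dx = 2470629/320;
    ∫_0^7/2 -343*x^3/2 dx = -823543/128;  ∫_0^7/2 2401*x^2/16 dx = 823543/384.
  Sum: 117649/128 − 823543/192 + 2470629/320 − 823543/128 + 823543/384 = 117649/1920.
  ∫_0^7/2 (u')² dx = ∫_0^7/2 (9*x^4 - 84*x^3 + 539*x^2/2 - 343*x + 2401/16) dx. Term by term:
    ∫_0^7/2 9*x^4 dx = 151263/160;  ∫_0^7/2 -84*x^3 dx = -50421/16;  ∫_0^7/2 539*x^2/2 dx = 184877/48;
    ∫_0^7/2 -343*x dx = -16807/8;  ∫_0^7/2 2401/16 dx = 16807/32.
  Sum: 151263/160 − 50421/16 + 184877/48 − 16807/8 + 16807/32 = 16807/240.
∫_0^7/2 u² dx = 117649/1920, so ||u||_L² = 343*sqrt(30)/240.
∫_0^7/2 (u')² dx = 16807/240, so ||u'||_L² = 49*sqrt(105)/60.
Ratio ||u||_L² / ||u'||_L² = sqrt(14)/4.
Sharp Poincaré constant on H^1_0(0, 7/2) is C_P = L/π = 7/(2*π), achieved by sin(2*π/7·x).
A polynomial bump cannot attain the sharp Poincaré constant (only the first sine eigenfunction does), so the ratio is strictly less than C_P, consistent with ||u||_L² ≤ C_P ||u'||_L².


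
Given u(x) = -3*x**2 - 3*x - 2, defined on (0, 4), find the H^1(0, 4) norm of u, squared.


||u||_{H^1}^2 = 23236/5

The H^1 norm (squared) on an interval (0, L) is
  ||u||_{H^1}^2 = ∫_0^L u(x)^2 dx + ∫_0^L u'(x)^2 dx.
Compute u'(x) = -6*x - 3.
Then u(x)^2 = 9*x**4 + 18*x**3 + 21*x**2 + 12*x + 4 and u'(x)^2 = 36*x**2 + 36*x + 9.
Integrate each monomial from 0 to 4 using ∫_0^4 c·x^n dx = c·4^(n+1)/(n+1):
  ∫_0^4 u(x)^2 dx = ∫_0^4 (9*x^4 + 18*x^3 + 21*x^2 + 12*x + 4) dx. Term by term:
    ∫_0^4 9*x^4 dx = 9216/5;  ∫_0^4 18*x^3 dx = 1152;  ∫_0^4 21*x^2 dx = 448;
    ∫_0^4 12*x dx = 96;  ∫_0^4 4 dx = 16.
  Sum: 9216/5 + 1152 + 448 + 96 + 16 = 17776/5.
  ∫_0^4 u'(x)^2 dx = ∫_0^4 (36*x^2 + 36*x + 9) dx. Term by term:
    ∫_0^4 36*x^2 dx = 768;  ∫_0^4 36*x dx = 288;  ∫_0^4 9 dx = 36.
  Sum: 768 + 288 + 36 = 1092.
Adding: ||u||_{H^1}^2 = 17776/5 + 1092 = 23236/5.


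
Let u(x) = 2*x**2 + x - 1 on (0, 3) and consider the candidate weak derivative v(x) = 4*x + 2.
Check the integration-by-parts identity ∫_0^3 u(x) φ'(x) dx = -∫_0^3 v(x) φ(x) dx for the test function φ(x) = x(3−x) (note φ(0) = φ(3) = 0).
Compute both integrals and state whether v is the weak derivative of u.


LHS = -63/2, RHS = -36. No, v is not the weak derivative of u.

u(x) = 2*x**2 + x - 1, classical derivative u'(x) = 4*x + 1.
φ(x) = x(3−x), so φ'(x) = 3 - 2*x.
Note φ(0) = φ(3) = 0, so the boundary term u·φ vanishes.
LHS = ∫_0^3 u(x) φ'(x) dx = ∫_0^3 (-4*x^3 + 4*x^2 + 5*x - 3) dx. Term by term:
  ∫_0^3 -4*x^3 dx = -81;  ∫_0^3 4*x^2 dx = 36;  ∫_0^3 5*x dx = 45/2;
  ∫_0^3 -3 dx = -9.
Sum: -81 + 36 + 45/2 − 9 = -63/2.
So LHS = -63/2.
∫_0^3 v(x) φ(x) dx = ∫_0^3 (-4*x^3 + 10*x^2 + 6*x) dx. Term by term:
  ∫_0^3 -4*x^3 dx = -81;  ∫_0^3 10*x^2 dx = 90;  ∫_0^3 6*x dx = 27.
Sum: -81 + 90 + 27 = 36.
So RHS = -∫_0^3 v(x) φ(x) dx = -36.
LHS − RHS = 9/2 ≠ 0, so the identity fails.
(For a valid weak derivative the identity must hold for EVERY test function, in particular this one. The failure shows v is NOT the weak derivative of u.)
Correct weak derivative would be u'(x) = 4*x + 1.


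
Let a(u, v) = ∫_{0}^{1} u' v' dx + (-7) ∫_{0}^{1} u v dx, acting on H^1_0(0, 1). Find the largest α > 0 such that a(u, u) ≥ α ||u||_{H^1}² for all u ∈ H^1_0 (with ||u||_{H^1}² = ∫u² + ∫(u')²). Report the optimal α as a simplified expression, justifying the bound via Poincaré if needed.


α = (-7 + π^2)/(1 + π^2)

Coercivity of a(·,·) on H^1_0(0, 1) means a(u, u) ≥ α ||u||_{H^1}² for every u ∈ H^1_0.
The interval has length L = 1, and Poincaré/coercivity depend only on L. Here a(u, u) = ∫(u')² + (-7)·∫u².
Here c = -7 < 0 with |c| < (π/L)² = π^2, so coercivity still holds. The condition a(u,u) ≥ α||u||_{H^1}² reads (1−α)∫(u')² ≥ (α−c)∫u². Any admissible α is ≤ 1 (rapidly oscillating u have ∫u²/∫(u')² → 0), and α = 1 would force 0 ≥ (1−c)∫u², impossible since c < 1; so 1−α > 0. By the sharp Poincaré inequality on H^1_0 of an interval of length L, ∫(u')² ≥ (π/L)²∫u² with equality for the first sine mode sin(π(x−x₀)/L) (x₀ the left endpoint), so the inequality holds for all u iff (1−α)(π/L)² ≥ α − c, i.e. α ≤ ((π/L)² + c)/((π/L)² + 1) = (1 + c(L/π)²)/(1 + (L/π)²). (Direct route, valid since c ≤ 0: Poincaré gives c∫u² ≥ c(L/π)²∫(u')², so a(u,u) ≥ (1 + c(L/π)²)∫(u')², while ||u||_{H^1}² ≤ (1 + (L/π)²)∫(u')²; dividing yields the same α.) With (π/L)² = π^2 and c = -7, the largest admissible constant is α = ((π/L)² + c)/((π/L)² + 1).
Simplifying, α = (-7 + π^2)/(1 + π^2).
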